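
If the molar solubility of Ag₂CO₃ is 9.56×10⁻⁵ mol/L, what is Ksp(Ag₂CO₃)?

Ag₂CO₃(s) ⇌ 2 Ag⁺(aq) + CO₃²⁻(aq)
With molar solubility s: [Ag⁺] = 2s, [CO₃²⁻] = s.
Ksp = [Ag⁺]^2[CO₃²⁻] = (2s)^2 · s = 4s^3
Ksp = 4 × (9.56×10⁻⁵)^3 = 3.49×10⁻¹²

Ksp = 3.49×10⁻¹²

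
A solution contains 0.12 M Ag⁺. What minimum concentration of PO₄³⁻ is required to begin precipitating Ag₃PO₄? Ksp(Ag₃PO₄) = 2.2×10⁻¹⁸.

1.3×10⁻¹⁵ M

Precipitation of each salt begins when its ion product equals Ksp.
Ag₃PO₄(s) ⇌ 3 Ag⁺(aq) + PO₄³⁻(aq)
Ksp = [Ag⁺]^3[PO₄³⁻] = [PO₄³⁻](0.12)^3
[PO₄³⁻] = 2.2×10⁻¹⁸ / (0.12)^3 = 1.3×10⁻¹⁵
[PO₄³⁻] = 1.3×10⁻¹⁵ M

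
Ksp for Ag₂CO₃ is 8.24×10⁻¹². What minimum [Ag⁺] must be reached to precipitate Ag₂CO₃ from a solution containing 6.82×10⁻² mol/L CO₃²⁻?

Each salt precipitates once Q = Ksp for that salt.
Ag₂CO₃(s) ⇌ 2 Ag⁺(aq) + CO₃²⁻(aq)
Ksp = [Ag⁺]^2[CO₃²⁻] = [Ag⁺]^2(6.82×10⁻²)
[Ag⁺]^2 = 8.24×10⁻¹² / (6.82×10⁻²) = 1.21×10⁻¹⁰
[Ag⁺] = 1.10×10⁻⁵ mol/L

1.10×10⁻⁵ M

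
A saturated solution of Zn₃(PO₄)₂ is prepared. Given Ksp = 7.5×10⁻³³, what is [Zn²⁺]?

Zn₃(PO₄)₂(s) ⇌ 3 Zn²⁺(aq) + 2 PO₄³⁻(aq)
For each mole of Zn₃(PO₄)₂ that dissolves per liter, [Zn²⁺] = 3s and [PO₄³⁻] = 2s; let s denote this solubility.
Ksp = [Zn²⁺]^3[PO₄³⁻]^2 = (3s)^3 · (2s)^2 = 108s^5 = 7.5×10⁻³³
s = 1.5×10⁻⁷ M
[Zn²⁺] = 3s = 4.4×10⁻⁷ M

4.4×10⁻⁷ M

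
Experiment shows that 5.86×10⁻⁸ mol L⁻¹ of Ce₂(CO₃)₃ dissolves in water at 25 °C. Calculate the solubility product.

Ksp = 7.46×10⁻³⁵

Ce₂(CO₃)₃(s) ⇌ 2 Ce³⁺(aq) + 3 CO₃²⁻(aq)
With molar solubility s: [Ce³⁺] = 2s, [CO₃²⁻] = 3s.
Ksp = [Ce³⁺]^2[CO₃²⁻]^3 = (2s)^2 · (3s)^3 = 108s^5
Ksp = 108 × (5.86×10⁻⁸)^5 = 7.46×10⁻³⁵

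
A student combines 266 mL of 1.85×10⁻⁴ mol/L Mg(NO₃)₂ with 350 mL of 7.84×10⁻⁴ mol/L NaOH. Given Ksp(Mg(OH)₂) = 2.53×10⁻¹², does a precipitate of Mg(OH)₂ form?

Yes

The combined volume is 616 mL.
[Mg²⁺] = (1.85×10⁻⁴)(266)/616 = 7.99×10⁻⁵ mol/L
[OH⁻] = (7.84×10⁻⁴)(350)/616 = 4.45×10⁻⁴ mol/L
Q = [Mg²⁺][OH⁻]^2 = 1.59×10⁻¹¹
Because Q > Ksp (1.59×10⁻¹¹ vs 2.53×10⁻¹²), a precipitate of Mg(OH)₂ forms.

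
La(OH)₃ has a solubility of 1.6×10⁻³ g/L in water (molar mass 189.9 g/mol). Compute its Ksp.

Convert to molarity: s = 1.6×10⁻³ / 189.9 = 8.425×10⁻⁶ mol/L
La(OH)₃(s) ⇌ La³⁺(aq) + 3 OH⁻(aq)
Let s be the molar solubility. Then [La³⁺] = s and [OH⁻] = 3s.
Ksp = [La³⁺][OH⁻]^3 = s · (3s)^3 = 27s^4
Ksp = 27 × (8.425×10⁻⁶)^4 = 1.4×10⁻¹⁹

Ksp = 1.4×10⁻¹⁹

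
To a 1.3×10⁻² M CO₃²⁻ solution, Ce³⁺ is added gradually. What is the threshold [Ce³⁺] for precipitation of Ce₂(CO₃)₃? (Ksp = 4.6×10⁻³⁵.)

Precipitation of each salt begins when its ion product equals Ksp.
Ce₂(CO₃)₃(s) ⇌ 2 Ce³⁺(aq) + 3 CO₃²⁻(aq)
Ksp = [Ce³⁺]^2[CO₃²⁻]^3 = [Ce³⁺]^2(1.3×10⁻²)^3
[Ce³⁺]^2 = 4.6×10⁻³⁵ / (1.3×10⁻²)^3 = 2.1×10⁻²⁹
[Ce³⁺] = 4.6×10⁻¹⁵ M

4.6×10⁻¹⁵ M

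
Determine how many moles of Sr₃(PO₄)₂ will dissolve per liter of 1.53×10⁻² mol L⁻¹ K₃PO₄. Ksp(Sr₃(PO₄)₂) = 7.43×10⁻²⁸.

Sr₃(PO₄)₂(s) ⇌ 3 Sr²⁺(aq) + 2 PO₄³⁻(aq)
PO₄³⁻ is already present at 1.53×10⁻² mol L⁻¹. If s mol/L of Sr₃(PO₄)₂ dissolves, [Sr²⁺] = 3s while [PO₄³⁻] ≈ 1.53×10⁻² mol L⁻¹.
Ksp = [Sr²⁺]^3[PO₄³⁻]^2 = (3s)^3(1.53×10⁻²)^2
(3s)^3 = 7.43×10⁻²⁸ / (1.53×10⁻²)^2 = 3.17×10⁻²⁴
s = 4.90×10⁻⁹ mol L⁻¹

4.90×10⁻⁹ M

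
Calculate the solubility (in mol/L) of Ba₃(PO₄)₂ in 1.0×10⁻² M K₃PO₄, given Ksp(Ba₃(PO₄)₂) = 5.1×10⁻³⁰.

1.2×10⁻⁹ M

Ba₃(PO₄)₂(s) ⇌ 3 Ba²⁺(aq) + 2 PO₄³⁻(aq)
The solution already contains PO₄³⁻ at 1.0×10⁻² M. Let s be the molar solubility of Ba₃(PO₄)₂.
[PO₄³⁻] ≈ 1.0×10⁻² M (common ion dominates); [Ba²⁺] = 3s.
Ksp = [Ba²⁺]^3[PO₄³⁻]^2 = (3s)^3(1.0×10⁻²)^2
(3s)^3 = 5.1×10⁻³⁰ / (1.0×10⁻²)^2 = 5.1×10⁻²⁶
s = 1.2×10⁻⁹ M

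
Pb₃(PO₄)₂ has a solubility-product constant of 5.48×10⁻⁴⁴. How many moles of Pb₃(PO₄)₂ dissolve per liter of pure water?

Pb₃(PO₄)₂(s) ⇌ 3 Pb²⁺(aq) + 2 PO₄³⁻(aq)
Call the molar solubility s, so that [Pb²⁺] = 3s and [PO₄³⁻] = 2s.
Ksp = [Pb²⁺]^3[PO₄³⁻]^2 = (3s)^3 · (2s)^2 = 108s^5
108s^5 = 5.48×10⁻⁴⁴  ⇒  s^5 = 5.07×10⁻⁴⁶
s = (5.07×10⁻⁴⁶)^(1/5) = 8.73×10⁻¹⁰ M

8.73×10⁻¹⁰ M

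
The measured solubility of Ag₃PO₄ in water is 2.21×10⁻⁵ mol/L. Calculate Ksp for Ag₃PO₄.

Ag₃PO₄(s) ⇌ 3 Ag⁺(aq) + PO₄³⁻(aq)
Call the molar solubility s, so that [Ag⁺] = 3s and [PO₄³⁻] = s.
Ksp = [Ag⁺]^3[PO₄³⁻] = (3s)^3 · s = 27s^4
Ksp = 27 × (2.21×10⁻⁵)^4 = 6.44×10⁻¹⁸

Ksp = 6.44×10⁻¹⁸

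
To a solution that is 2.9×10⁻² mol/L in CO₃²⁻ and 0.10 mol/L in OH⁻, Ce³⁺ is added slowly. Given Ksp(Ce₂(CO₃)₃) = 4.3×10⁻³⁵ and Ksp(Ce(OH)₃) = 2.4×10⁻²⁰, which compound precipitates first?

Precipitation of each salt begins when its ion product equals Ksp.
For Ce₂(CO₃)₃: [Ce³⁺] = (Ksp/[CO₃²⁻]^3)^(1/2) = 1.3×10⁻¹⁵ mol/L
For Ce(OH)₃: [Ce³⁺] = (Ksp/[OH⁻]^3) = 2.4×10⁻¹⁷ mol/L
Since Ce(OH)₃ needs less Ce³⁺ to reach saturation, it precipitates first.

Ce(OH)₃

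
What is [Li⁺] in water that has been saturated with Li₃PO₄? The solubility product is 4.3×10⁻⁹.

Li₃PO₄(s) ⇌ 3 Li⁺(aq) + PO₄³⁻(aq)
For each mole of Li₃PO₄ that dissolves per liter, [Li⁺] = 3s and [PO₄³⁻] = s; let s denote this solubility.
Ksp = [Li⁺]^3[PO₄³⁻] = (3s)^3 · s = 27s^4 = 4.3×10⁻⁹
s = 3.6×10⁻³ M
[Li⁺] = 3s = 1.1×10⁻² M

1.1×10⁻² M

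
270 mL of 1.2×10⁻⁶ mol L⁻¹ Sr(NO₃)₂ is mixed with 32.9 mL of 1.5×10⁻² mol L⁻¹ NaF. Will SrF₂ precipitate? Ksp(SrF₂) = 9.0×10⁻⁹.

Total volume after mixing = 270 + 32.9 = 302.9 mL.
[Sr²⁺] = (1.2×10⁻⁶)(270)/302.9 = 1.1×10⁻⁶ mol L⁻¹
[F⁻] = (1.5×10⁻²)(32.9)/302.9 = 1.6×10⁻³ mol L⁻¹
Q = [Sr²⁺][F⁻]^2 = 2.8×10⁻¹²
Q = 2.8×10⁻¹² < Ksp = 9.0×10⁻⁹, so the solution is unsaturated and no precipitate forms.

No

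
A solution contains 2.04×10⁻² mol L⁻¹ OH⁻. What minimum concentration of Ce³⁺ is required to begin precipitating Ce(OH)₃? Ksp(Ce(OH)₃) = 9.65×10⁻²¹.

The threshold for precipitation is Q = Ksp.
Ce(OH)₃(s) ⇌ Ce³⁺(aq) + 3 OH⁻(aq)
Ksp = [Ce³⁺][OH⁻]^3 = [Ce³⁺](2.04×10⁻²)^3
[Ce³⁺] = 9.65×10⁻²¹ / (2.04×10⁻²)^3 = 1.14×10⁻¹⁵
[Ce³⁺] = 1.14×10⁻¹⁵ mol L⁻¹

1.14×10⁻¹⁵ M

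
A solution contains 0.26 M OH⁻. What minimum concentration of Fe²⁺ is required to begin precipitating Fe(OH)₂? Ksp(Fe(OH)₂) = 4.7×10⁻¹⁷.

7.0×10⁻¹⁶ M

Precipitation of each salt begins when its ion product equals Ksp.
Fe(OH)₂(s) ⇌ Fe²⁺(aq) + 2 OH⁻(aq)
Ksp = [Fe²⁺][OH⁻]^2 = [Fe²⁺](0.26)^2
[Fe²⁺] = 4.7×10⁻¹⁷ / (0.26)^2 = 7.0×10⁻¹⁶
[Fe²⁺] = 7.0×10⁻¹⁶ M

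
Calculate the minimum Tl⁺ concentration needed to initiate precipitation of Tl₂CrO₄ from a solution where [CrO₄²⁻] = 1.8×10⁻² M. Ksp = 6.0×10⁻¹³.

5.8×10⁻⁶ M

The threshold for precipitation is Q = Ksp.
Tl₂CrO₄(s) ⇌ 2 Tl⁺(aq) + CrO₄²⁻(aq)
Ksp = [Tl⁺]^2[CrO₄²⁻] = [Tl⁺]^2(1.8×10⁻²)
[Tl⁺]^2 = 6.0×10⁻¹³ / (1.8×10⁻²) = 3.3×10⁻¹¹
[Tl⁺] = 5.8×10⁻⁶ M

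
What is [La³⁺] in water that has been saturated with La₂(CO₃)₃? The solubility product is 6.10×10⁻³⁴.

1.78×10⁻⁷ M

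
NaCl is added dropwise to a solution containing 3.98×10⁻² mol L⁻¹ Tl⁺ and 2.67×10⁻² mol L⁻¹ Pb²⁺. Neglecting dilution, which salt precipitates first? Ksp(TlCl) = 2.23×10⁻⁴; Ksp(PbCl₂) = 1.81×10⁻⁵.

TlCl

Precipitation begins when Q = Ksp.
For TlCl: [Cl⁻] = (Ksp/[Tl⁺]) = 5.60×10⁻³ mol L⁻¹
For PbCl₂: [Cl⁻] = (Ksp/[Pb²⁺])^(1/2) = 2.60×10⁻² mol L⁻¹
The smaller threshold [Cl⁻] is reached first, so TlCl precipitates first.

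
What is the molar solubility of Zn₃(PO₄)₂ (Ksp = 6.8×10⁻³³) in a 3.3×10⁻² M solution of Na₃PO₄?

Zn₃(PO₄)₂(s) ⇌ 3 Zn²⁺(aq) + 2 PO₄³⁻(aq)
PO₄³⁻ is already present at 3.3×10⁻² M. If s mol/L of Zn₃(PO₄)₂ dissolves, [Zn²⁺] = 3s while [PO₄³⁻] ≈ 3.3×10⁻² M.
Ksp = [Zn²⁺]^3[PO₄³⁻]^2 = (3s)^3(3.3×10⁻²)^2
(3s)^3 = 6.8×10⁻³³ / (3.3×10⁻²)^2 = 6.2×10⁻³⁰
s = 6.1×10⁻¹¹ M

6.1×10⁻¹¹ M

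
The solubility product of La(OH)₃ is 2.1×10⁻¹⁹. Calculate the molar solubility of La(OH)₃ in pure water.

9.4×10⁻⁶ M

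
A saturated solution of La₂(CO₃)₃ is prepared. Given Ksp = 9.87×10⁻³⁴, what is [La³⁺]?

1.96×10⁻⁷ M

La₂(CO₃)₃(s) ⇌ 2 La³⁺(aq) + 3 CO₃²⁻(aq)
For each mole of La₂(CO₃)₃ that dissolves per liter, [La³⁺] = 2s and [CO₃²⁻] = 3s; let s denote this solubility.
Ksp = [La³⁺]^2[CO₃²⁻]^3 = (2s)^2 · (3s)^3 = 108s^5 = 9.87×10⁻³⁴
s = 9.82×10⁻⁸ mol/L
[La³⁺] = 2s = 1.96×10⁻⁷ mol/L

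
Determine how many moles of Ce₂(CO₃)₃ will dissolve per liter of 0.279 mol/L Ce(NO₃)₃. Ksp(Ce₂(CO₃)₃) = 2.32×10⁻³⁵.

2.23×10⁻¹² M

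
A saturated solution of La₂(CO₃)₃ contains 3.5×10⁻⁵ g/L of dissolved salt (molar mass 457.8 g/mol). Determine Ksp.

Ksp = 2.8×10⁻³⁴

s = (3.5×10⁻⁵ g L⁻¹)/(457.8 g mol⁻¹) = 7.645×10⁻⁸ M
La₂(CO₃)₃(s) ⇌ 2 La³⁺(aq) + 3 CO₃²⁻(aq)
Let s be the molar solubility. Then [La³⁺] = 2s and [CO₃²⁻] = 3s.
Ksp = [La³⁺]^2[CO₃²⁻]^3 = (2s)^2 · (3s)^3 = 108s^5
Ksp = 108 × (7.645×10⁻⁸)^5 = 2.8×10⁻³⁴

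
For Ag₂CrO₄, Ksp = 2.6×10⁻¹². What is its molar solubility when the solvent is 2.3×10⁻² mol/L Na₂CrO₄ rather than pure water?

5.3×10⁻⁶ M

Ag₂CrO₄(s) ⇌ 2 Ag⁺(aq) + CrO₄²⁻(aq)
CrO₄²⁻ is already present at 2.3×10⁻² mol/L. If s mol/L of Ag₂CrO₄ dissolves, [Ag⁺] = 2s while [CrO₄²⁻] ≈ 2.3×10⁻² mol/L.
Ksp = [Ag⁺]^2[CrO₄²⁻] = (2s)^2(2.3×10⁻²)
(2s)^2 = 2.6×10⁻¹² / (2.3×10⁻²) = 1.1×10⁻¹⁰
s = 5.3×10⁻⁶ mol/L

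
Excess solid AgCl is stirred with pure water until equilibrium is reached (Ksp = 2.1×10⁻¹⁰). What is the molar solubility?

1.4×10⁻⁵ M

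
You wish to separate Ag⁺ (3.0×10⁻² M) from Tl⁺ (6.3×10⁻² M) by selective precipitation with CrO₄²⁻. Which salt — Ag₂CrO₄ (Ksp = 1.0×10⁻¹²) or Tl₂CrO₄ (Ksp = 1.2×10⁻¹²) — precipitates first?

Tl₂CrO₄

The threshold for precipitation is Q = Ksp.
For Ag₂CrO₄: [CrO₄²⁻] = (Ksp/[Ag⁺]^2) = 1.1×10⁻⁹ M
For Tl₂CrO₄: [CrO₄²⁻] = (Ksp/[Tl⁺]^2) = 3.0×10⁻¹⁰ M
The smaller threshold [CrO₄²⁻] is reached first, so Tl₂CrO₄ precipitates first.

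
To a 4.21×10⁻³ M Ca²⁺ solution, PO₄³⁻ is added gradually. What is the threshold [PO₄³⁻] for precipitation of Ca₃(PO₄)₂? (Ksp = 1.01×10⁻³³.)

A salt starts to precipitate once the ion product Q reaches its Ksp.
Ca₃(PO₄)₂(s) ⇌ 3 Ca²⁺(aq) + 2 PO₄³⁻(aq)
Ksp = [Ca²⁺]^3[PO₄³⁻]^2 = [PO₄³⁻]^2(4.21×10⁻³)^3
[PO₄³⁻]^2 = 1.01×10⁻³³ / (4.21×10⁻³)^3 = 1.35×10⁻²⁶
[PO₄³⁻] = 1.16×10⁻¹³ M

1.16×10⁻¹³ M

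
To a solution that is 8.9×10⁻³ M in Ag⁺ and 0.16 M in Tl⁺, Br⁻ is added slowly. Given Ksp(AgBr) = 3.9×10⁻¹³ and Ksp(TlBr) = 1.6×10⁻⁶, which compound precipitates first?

Each salt precipitates once Q = Ksp for that salt.
For AgBr: [Br⁻] = (Ksp/[Ag⁺]) = 4.4×10⁻¹¹ M
For TlBr: [Br⁻] = (Ksp/[Tl⁺]) = 1.0×10⁻⁵ M
The smaller threshold [Br⁻] is reached first, so AgBr precipitates first.

AgBr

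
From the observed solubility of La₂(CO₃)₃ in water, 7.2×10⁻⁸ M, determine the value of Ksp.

La₂(CO₃)₃(s) ⇌ 2 La³⁺(aq) + 3 CO₃²⁻(aq)
If s mol/L of La₂(CO₃)₃ dissolves, [La³⁺] = 2s and [CO₃²⁻] = 3s.
Ksp = [La³⁺]^2[CO₃²⁻]^3 = (2s)^2 · (3s)^3 = 108s^5
Ksp = 108 × (7.2×10⁻⁸)^5 = 2.1×10⁻³⁴

Ksp = 2.1×10⁻³⁴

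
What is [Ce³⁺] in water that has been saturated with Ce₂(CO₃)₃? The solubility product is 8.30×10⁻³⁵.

Ce₂(CO₃)₃(s) ⇌ 2 Ce³⁺(aq) + 3 CO₃²⁻(aq)
Call the molar solubility s, so that [Ce³⁺] = 2s and [CO₃²⁻] = 3s.
Ksp = [Ce³⁺]^2[CO₃²⁻]^3 = (2s)^2 · (3s)^3 = 108s^5 = 8.30×10⁻³⁵
s = 5.99×10⁻⁸ mol/L
[Ce³⁺] = 2s = 1.20×10⁻⁷ mol/L

1.20×10⁻⁷ M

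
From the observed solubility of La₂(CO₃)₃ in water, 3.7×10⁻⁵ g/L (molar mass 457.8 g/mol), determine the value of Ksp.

Ksp = 3.7×10⁻³⁴

Molar solubility s = (3.7×10⁻⁵ g/L) / (457.8 g/mol) = 8.082×10⁻⁸ mol/L
La₂(CO₃)₃(s) ⇌ 2 La³⁺(aq) + 3 CO₃²⁻(aq)
With molar solubility s: [La³⁺] = 2s, [CO₃²⁻] = 3s.
Ksp = [La³⁺]^2[CO₃²⁻]^3 = (2s)^2 · (3s)^3 = 108s^5
Ksp = 108 × (8.082×10⁻⁸)^5 = 3.7×10⁻³⁴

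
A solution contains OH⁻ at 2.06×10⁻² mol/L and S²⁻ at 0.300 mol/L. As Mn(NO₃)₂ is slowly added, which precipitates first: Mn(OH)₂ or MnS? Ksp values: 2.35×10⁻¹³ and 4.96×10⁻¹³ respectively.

MnS

Precipitation of each salt begins when its ion product equals Ksp.
For Mn(OH)₂: [Mn²⁺] = (Ksp/[OH⁻]^2) = 5.54×10⁻¹⁰ mol/L
For MnS: [Mn²⁺] = (Ksp/[S²⁻]) = 1.65×10⁻¹² mol/L
The smaller threshold [Mn²⁺] is reached first, so MnS precipitates first.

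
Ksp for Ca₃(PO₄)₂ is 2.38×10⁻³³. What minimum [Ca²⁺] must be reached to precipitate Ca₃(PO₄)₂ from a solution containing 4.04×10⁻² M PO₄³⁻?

1.13×10⁻¹⁰ M

A salt starts to precipitate once the ion product Q reaches its Ksp.
Ca₃(PO₄)₂(s) ⇌ 3 Ca²⁺(aq) + 2 PO₄³⁻(aq)
Ksp = [Ca²⁺]^3[PO₄³⁻]^2 = [Ca²⁺]^3(4.04×10⁻²)^2
[Ca²⁺]^3 = 2.38×10⁻³³ / (4.04×10⁻²)^2 = 1.46×10⁻³⁰
[Ca²⁺] = 1.13×10⁻¹⁰ M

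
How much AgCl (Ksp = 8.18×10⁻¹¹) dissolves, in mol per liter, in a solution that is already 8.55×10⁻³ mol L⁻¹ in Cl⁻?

AgCl(s) ⇌ Ag⁺(aq) + Cl⁻(aq)
With Cl⁻ already at 8.55×10⁻³ mol L⁻¹ and s small, take [Cl⁻] ≈ 8.55×10⁻³ mol L⁻¹ and [Ag⁺] = s.
Ksp = [Ag⁺][Cl⁻] = s(8.55×10⁻³)
s = 8.18×10⁻¹¹ / (8.55×10⁻³) = 9.57×10⁻⁹
s = 9.57×10⁻⁹ mol L⁻¹

9.57×10⁻⁹ M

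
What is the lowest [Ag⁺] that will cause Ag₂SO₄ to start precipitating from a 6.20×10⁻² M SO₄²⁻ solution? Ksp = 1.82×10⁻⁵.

1.71×10⁻² M

Precipitation of each salt begins when its ion product equals Ksp.
Ag₂SO₄(s) ⇌ 2 Ag⁺(aq) + SO₄²⁻(aq)
Ksp = [Ag⁺]^2[SO₄²⁻] = [Ag⁺]^2(6.20×10⁻²)
[Ag⁺]^2 = 1.82×10⁻⁵ / (6.20×10⁻²) = 2.94×10⁻⁴
[Ag⁺] = 1.71×10⁻² M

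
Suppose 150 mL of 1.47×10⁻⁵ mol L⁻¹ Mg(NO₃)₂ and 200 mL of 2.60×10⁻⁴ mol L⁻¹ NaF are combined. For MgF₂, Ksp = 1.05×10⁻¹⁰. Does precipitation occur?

No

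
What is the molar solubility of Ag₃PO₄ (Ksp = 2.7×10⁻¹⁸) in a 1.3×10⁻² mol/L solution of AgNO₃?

Ag₃PO₄(s) ⇌ 3 Ag⁺(aq) + PO₄³⁻(aq)
Let s be the solubility of Ag₃PO₄ here. The common ion gives [Ag⁺] ≈ 1.3×10⁻² mol/L, and [PO₄³⁻] = s.
Ksp = [Ag⁺]^3[PO₄³⁻] = (1.3×10⁻²)^3s
s = 2.7×10⁻¹⁸ / (1.3×10⁻²)^3 = 1.2×10⁻¹²
s = 1.2×10⁻¹² mol/L

1.2×10⁻¹² M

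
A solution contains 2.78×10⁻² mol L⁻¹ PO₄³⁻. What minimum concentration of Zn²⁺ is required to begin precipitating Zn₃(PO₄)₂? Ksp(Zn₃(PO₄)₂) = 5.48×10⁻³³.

1.92×10⁻¹⁰ M

Precipitation begins when Q = Ksp.
Zn₃(PO₄)₂(s) ⇌ 3 Zn²⁺(aq) + 2 PO₄³⁻(aq)
Ksp = [Zn²⁺]^3[PO₄³⁻]^2 = [Zn²⁺]^3(2.78×10⁻²)^2
[Zn²⁺]^3 = 5.48×10⁻³³ / (2.78×10⁻²)^2 = 7.09×10⁻³⁰
[Zn²⁺] = 1.92×10⁻¹⁰ mol L⁻¹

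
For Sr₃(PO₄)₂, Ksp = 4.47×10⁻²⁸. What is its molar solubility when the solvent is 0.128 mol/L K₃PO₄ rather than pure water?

Sr₃(PO₄)₂(s) ⇌ 3 Sr²⁺(aq) + 2 PO₄³⁻(aq)
With PO₄³⁻ already at 0.128 mol/L and s small, take [PO₄³⁻] ≈ 0.128 mol/L and [Sr²⁺] = 3s.
Ksp = [Sr²⁺]^3[PO₄³⁻]^2 = (3s)^3(0.128)^2
(3s)^3 = 4.47×10⁻²⁸ / (0.128)^2 = 2.73×10⁻²⁶
s = 1.00×10⁻⁹ mol/L

1.00×10⁻⁹ M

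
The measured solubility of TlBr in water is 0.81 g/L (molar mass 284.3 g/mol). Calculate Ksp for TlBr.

Convert to molarity: s = 0.81 / 284.3 = 2.849×10⁻³ mol/L
TlBr(s) ⇌ Tl⁺(aq) + Br⁻(aq)
Call the molar solubility s, so that [Tl⁺] = s and [Br⁻] = s.
Ksp = [Tl⁺][Br⁻] = s · s = s^2
Ksp = (2.849×10⁻³)^2 = 8.1×10⁻⁶

Ksp = 8.1×10⁻⁶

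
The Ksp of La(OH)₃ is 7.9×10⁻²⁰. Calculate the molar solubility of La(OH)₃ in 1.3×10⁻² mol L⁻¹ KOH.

La(OH)₃(s) ⇌ La³⁺(aq) + 3 OH⁻(aq)
Let s be the solubility of La(OH)₃ here. The common ion gives [OH⁻] ≈ 1.3×10⁻² mol L⁻¹, and [La³⁺] = s.
Ksp = [La³⁺][OH⁻]^3 = s(1.3×10⁻²)^3
s = 7.9×10⁻²⁰ / (1.3×10⁻²)^3 = 3.6×10⁻¹⁴
s = 3.6×10⁻¹⁴ mol L⁻¹

3.6×10⁻¹⁴ M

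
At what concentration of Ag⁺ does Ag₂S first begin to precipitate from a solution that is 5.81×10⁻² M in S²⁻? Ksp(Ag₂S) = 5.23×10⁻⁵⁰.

9.49×10⁻²⁵ M

Precipitation begins when Q = Ksp.
Ag₂S(s) ⇌ 2 Ag⁺(aq) + S²⁻(aq)
Ksp = [Ag⁺]^2[S²⁻] = [Ag⁺]^2(5.81×10⁻²)
[Ag⁺]^2 = 5.23×10⁻⁵⁰ / (5.81×10⁻²) = 9.00×10⁻⁴⁹
[Ag⁺] = 9.49×10⁻²⁵ M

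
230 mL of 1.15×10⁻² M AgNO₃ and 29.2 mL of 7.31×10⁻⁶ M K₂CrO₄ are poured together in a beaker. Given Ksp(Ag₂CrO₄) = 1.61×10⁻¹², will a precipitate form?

After mixing, V = 230 mL + 29.2 mL = 259.2 mL.
[Ag⁺] = (1.15×10⁻²)(230)/259.2 = 1.02×10⁻² M
[CrO₄²⁻] = (7.31×10⁻⁶)(29.2)/259.2 = 8.24×10⁻⁷ M
Q = [Ag⁺]^2[CrO₄²⁻] = 8.58×10⁻¹¹
Since Q (8.58×10⁻¹¹) exceeds Ksp (1.61×10⁻¹²), Ag₂CrO₄ will precipitate.

Yes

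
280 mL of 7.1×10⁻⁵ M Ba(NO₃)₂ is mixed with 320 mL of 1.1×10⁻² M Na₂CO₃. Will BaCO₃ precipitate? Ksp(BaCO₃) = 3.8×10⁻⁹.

Yes

The combined volume is 600 mL.
[Ba²⁺] = (7.1×10⁻⁵)(280)/600 = 3.3×10⁻⁵ M
[CO₃²⁻] = (1.1×10⁻²)(320)/600 = 5.9×10⁻³ M
Q = [Ba²⁺][CO₃²⁻] = 1.9×10⁻⁷
Since Q (1.9×10⁻⁷) exceeds Ksp (3.8×10⁻⁹), BaCO₃ will precipitate.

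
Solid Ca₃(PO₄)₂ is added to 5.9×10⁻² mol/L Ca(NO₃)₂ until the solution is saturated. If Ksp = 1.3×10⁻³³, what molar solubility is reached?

Ca₃(PO₄)₂(s) ⇌ 3 Ca²⁺(aq) + 2 PO₄³⁻(aq)
Let s be the solubility of Ca₃(PO₄)₂ here. The common ion gives [Ca²⁺] ≈ 5.9×10⁻² mol/L, and [PO₄³⁻] = 2s.
Ksp = [Ca²⁺]^3[PO₄³⁻]^2 = (5.9×10⁻²)^3(2s)^2
(2s)^2 = 1.3×10⁻³³ / (5.9×10⁻²)^3 = 6.3×10⁻³⁰
s = 1.3×10⁻¹⁵ mol/L

1.3×10⁻¹⁵ M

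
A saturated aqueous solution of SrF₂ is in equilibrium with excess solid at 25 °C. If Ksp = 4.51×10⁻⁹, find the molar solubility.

1.04×10⁻³ M

SrF₂(s) ⇌ Sr²⁺(aq) + 2 F⁻(aq)
Call the molar solubility s, so that [Sr²⁺] = s and [F⁻] = 2s.
Ksp = [Sr²⁺][F⁻]^2 = s · (2s)^2 = 4s^3
4s^3 = 4.51×10⁻⁹  ⇒  s^3 = 1.13×10⁻⁹
s = (1.13×10⁻⁹)^(1/3) = 1.04×10⁻³ M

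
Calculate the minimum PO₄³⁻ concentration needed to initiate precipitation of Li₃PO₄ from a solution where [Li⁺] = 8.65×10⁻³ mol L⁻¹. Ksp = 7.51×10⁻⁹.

Precipitation begins when Q = Ksp.
Li₃PO₄(s) ⇌ 3 Li⁺(aq) + PO₄³⁻(aq)
Ksp = [Li⁺]^3[PO₄³⁻] = [PO₄³⁻](8.65×10⁻³)^3
[PO₄³⁻] = 7.51×10⁻⁹ / (8.65×10⁻³)^3 = 1.16×10⁻²
[PO₄³⁻] = 1.16×10⁻² mol L⁻¹

1.16×10⁻² M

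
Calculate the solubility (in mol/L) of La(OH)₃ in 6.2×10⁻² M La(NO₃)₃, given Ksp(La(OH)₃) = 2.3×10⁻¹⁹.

5.2×10⁻⁷ M

La(OH)₃(s) ⇌ La³⁺(aq) + 3 OH⁻(aq)
With La³⁺ already at 6.2×10⁻² M and s small, take [La³⁺] ≈ 6.2×10⁻² M and [OH⁻] = 3s.
Ksp = [La³⁺][OH⁻]^3 = (6.2×10⁻²)(3s)^3
(3s)^3 = 2.3×10⁻¹⁹ / (6.2×10⁻²) = 3.7×10⁻¹⁸
s = 5.2×10⁻⁷ M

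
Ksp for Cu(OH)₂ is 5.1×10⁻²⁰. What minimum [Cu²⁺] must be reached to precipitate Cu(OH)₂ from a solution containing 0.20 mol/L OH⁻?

Precipitation begins when Q = Ksp.
Cu(OH)₂(s) ⇌ Cu²⁺(aq) + 2 OH⁻(aq)
Ksp = [Cu²⁺][OH⁻]^2 = [Cu²⁺](0.20)^2
[Cu²⁺] = 5.1×10⁻²⁰ / (0.20)^2 = 1.3×10⁻¹⁸
[Cu²⁺] = 1.3×10⁻¹⁸ mol/L

1.3×10⁻¹⁸ M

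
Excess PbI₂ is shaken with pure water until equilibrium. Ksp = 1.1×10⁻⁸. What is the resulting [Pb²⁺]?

1.4×10⁻³ M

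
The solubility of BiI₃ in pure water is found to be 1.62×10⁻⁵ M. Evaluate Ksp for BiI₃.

BiI₃(s) ⇌ Bi³⁺(aq) + 3 I⁻(aq)
Call the molar solubility s, so that [Bi³⁺] = s and [I⁻] = 3s.
Ksp = [Bi³⁺][I⁻]^3 = s · (3s)^3 = 27s^4
Ksp = 27 × (1.62×10⁻⁵)^4 = 1.86×10⁻¹⁸

Ksp = 1.86×10⁻¹⁸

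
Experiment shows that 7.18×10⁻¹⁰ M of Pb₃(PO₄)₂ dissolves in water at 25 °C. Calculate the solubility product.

Ksp = 2.06×10⁻⁴⁴

Pb₃(PO₄)₂(s) ⇌ 3 Pb²⁺(aq) + 2 PO₄³⁻(aq)
With molar solubility s: [Pb²⁺] = 3s, [PO₄³⁻] = 2s.
Ksp = [Pb²⁺]^3[PO₄³⁻]^2 = (3s)^3 · (2s)^2 = 108s^5
Ksp = 108 × (7.18×10⁻¹⁰)^5 = 2.06×10⁻⁴⁴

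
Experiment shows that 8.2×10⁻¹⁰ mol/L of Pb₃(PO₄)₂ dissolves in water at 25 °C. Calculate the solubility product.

Pb₃(PO₄)₂(s) ⇌ 3 Pb²⁺(aq) + 2 PO₄³⁻(aq)
For each mole of Pb₃(PO₄)₂ that dissolves per liter, [Pb²⁺] = 3s and [PO₄³⁻] = 2s; let s denote this solubility.
Ksp = [Pb²⁺]^3[PO₄³⁻]^2 = (3s)^3 · (2s)^2 = 108s^5
Ksp = 108 × (8.2×10⁻¹⁰)^5 = 4.0×10⁻⁴⁴

Ksp = 4.0×10⁻⁴⁴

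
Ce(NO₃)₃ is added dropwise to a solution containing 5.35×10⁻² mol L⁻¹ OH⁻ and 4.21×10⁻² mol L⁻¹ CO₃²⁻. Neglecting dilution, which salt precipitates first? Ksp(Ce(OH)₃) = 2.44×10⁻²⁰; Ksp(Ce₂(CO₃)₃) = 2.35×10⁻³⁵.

The threshold for precipitation is Q = Ksp.
For Ce(OH)₃: [Ce³⁺] = (Ksp/[OH⁻]^3) = 1.59×10⁻¹⁶ mol L⁻¹
For Ce₂(CO₃)₃: [Ce³⁺] = (Ksp/[CO₃²⁻]^3)^(1/2) = 5.61×10⁻¹⁶ mol L⁻¹
The smaller threshold [Ce³⁺] is reached first, so Ce(OH)₃ precipitates first.

Ce(OH)₃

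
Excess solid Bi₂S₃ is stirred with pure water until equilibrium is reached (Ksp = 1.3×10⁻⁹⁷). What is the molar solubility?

Bi₂S₃(s) ⇌ 2 Bi³⁺(aq) + 3 S²⁻(aq)
With molar solubility s: [Bi³⁺] = 2s, [S²⁻] = 3s.
Ksp = [Bi³⁺]^2[S²⁻]^3 = (2s)^2 · (3s)^3 = 108s^5
108s^5 = 1.3×10⁻⁹⁷  ⇒  s^5 = 1.2×10⁻⁹⁹
s = (1.2×10⁻⁹⁹)^(1/5) = 1.6×10⁻²⁰ M

1.6×10⁻²⁰ M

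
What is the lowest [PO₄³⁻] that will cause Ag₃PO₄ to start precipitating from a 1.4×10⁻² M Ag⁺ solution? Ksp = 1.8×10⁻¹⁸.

6.6×10⁻¹³ M

Each salt precipitates once Q = Ksp for that salt.
Ag₃PO₄(s) ⇌ 3 Ag⁺(aq) + PO₄³⁻(aq)
Ksp = [Ag⁺]^3[PO₄³⁻] = [PO₄³⁻](1.4×10⁻²)^3
[PO₄³⁻] = 1.8×10⁻¹⁸ / (1.4×10⁻²)^3 = 6.6×10⁻¹³
[PO₄³⁻] = 6.6×10⁻¹³ M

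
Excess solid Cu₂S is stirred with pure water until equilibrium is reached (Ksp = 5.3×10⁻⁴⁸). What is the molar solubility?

Cu₂S(s) ⇌ 2 Cu⁺(aq) + S²⁻(aq)
With molar solubility s: [Cu⁺] = 2s, [S²⁻] = s.
Ksp = [Cu⁺]^2[S²⁻] = (2s)^2 · s = 4s^3
4s^3 = 5.3×10⁻⁴⁸  ⇒  s^3 = 1.3×10⁻⁴⁸
s = (1.3×10⁻⁴⁸)^(1/3) = 1.1×10⁻¹⁶ mol/L

1.1×10⁻¹⁶ M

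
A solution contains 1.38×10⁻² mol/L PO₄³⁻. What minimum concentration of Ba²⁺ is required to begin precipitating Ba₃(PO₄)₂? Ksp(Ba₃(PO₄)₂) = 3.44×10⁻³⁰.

2.62×10⁻⁹ M

The threshold for precipitation is Q = Ksp.
Ba₃(PO₄)₂(s) ⇌ 3 Ba²⁺(aq) + 2 PO₄³⁻(aq)
Ksp = [Ba²⁺]^3[PO₄³⁻]^2 = [Ba²⁺]^3(1.38×10⁻²)^2
[Ba²⁺]^3 = 3.44×10⁻³⁰ / (1.38×10⁻²)^2 = 1.81×10⁻²⁶
[Ba²⁺] = 2.62×10⁻⁹ mol/L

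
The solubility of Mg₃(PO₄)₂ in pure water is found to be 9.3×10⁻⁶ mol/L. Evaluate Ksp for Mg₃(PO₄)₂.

Mg₃(PO₄)₂(s) ⇌ 3 Mg²⁺(aq) + 2 PO₄³⁻(aq)
With molar solubility s: [Mg²⁺] = 3s, [PO₄³⁻] = 2s.
Ksp = [Mg²⁺]^3[PO₄³⁻]^2 = (3s)^3 · (2s)^2 = 108s^5
Ksp = 108 × (9.3×10⁻⁶)^5 = 7.5×10⁻²⁴

Ksp = 7.5×10⁻²⁴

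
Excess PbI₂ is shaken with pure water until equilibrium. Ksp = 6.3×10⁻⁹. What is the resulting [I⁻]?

PbI₂(s) ⇌ Pb²⁺(aq) + 2 I⁻(aq)
For each mole of PbI₂ that dissolves per liter, [Pb²⁺] = s and [I⁻] = 2s; let s denote this solubility.
Ksp = [Pb²⁺][I⁻]^2 = s · (2s)^2 = 4s^3 = 6.3×10⁻⁹
s = 1.2×10⁻³ mol/L
[I⁻] = 2s = 2.3×10⁻³ mol/L

2.3×10⁻³ M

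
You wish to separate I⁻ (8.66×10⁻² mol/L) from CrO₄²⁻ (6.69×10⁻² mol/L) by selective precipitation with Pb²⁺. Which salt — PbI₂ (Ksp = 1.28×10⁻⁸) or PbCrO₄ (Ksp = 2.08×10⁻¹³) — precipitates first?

A salt starts to precipitate once the ion product Q reaches its Ksp.
For PbI₂: [Pb²⁺] = (Ksp/[I⁻]^2) = 1.71×10⁻⁶ mol/L
For PbCrO₄: [Pb²⁺] = (Ksp/[CrO₄²⁻]) = 3.11×10⁻¹² mol/L
The smaller threshold [Pb²⁺] is reached first, so PbCrO₄ precipitates first.

PbCrO₄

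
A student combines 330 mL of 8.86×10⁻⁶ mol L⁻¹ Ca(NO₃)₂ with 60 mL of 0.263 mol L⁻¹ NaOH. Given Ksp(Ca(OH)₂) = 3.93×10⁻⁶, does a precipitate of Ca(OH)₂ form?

The combined volume is 390 mL.
[Ca²⁺] = (8.86×10⁻⁶)(330)/390 = 7.50×10⁻⁶ mol L⁻¹
[OH⁻] = (0.263)(60)/390 = 4.05×10⁻² mol L⁻¹
Q = [Ca²⁺][OH⁻]^2 = 1.23×10⁻⁸
Q = 1.23×10⁻⁸ < Ksp = 3.93×10⁻⁶, so the solution is unsaturated and no precipitate forms.

No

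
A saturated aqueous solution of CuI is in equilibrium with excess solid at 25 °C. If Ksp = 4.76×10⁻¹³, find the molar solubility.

6.90×10⁻⁷ M

CuI(s) ⇌ Cu⁺(aq) + I⁻(aq)
If s mol/L of CuI dissolves, [Cu⁺] = s and [I⁻] = s.
Ksp = [Cu⁺][I⁻] = s · s = s^2
s^2 = 4.76×10⁻¹³
s = 6.90×10⁻⁷ mol L⁻¹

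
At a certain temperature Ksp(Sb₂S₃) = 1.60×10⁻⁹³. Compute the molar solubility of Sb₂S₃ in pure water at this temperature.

1.08×10⁻¹⁹ M

Sb₂S₃(s) ⇌ 2 Sb³⁺(aq) + 3 S²⁻(aq)
With molar solubility s: [Sb³⁺] = 2s, [S²⁻] = 3s.
Ksp = [Sb³⁺]^2[S²⁻]^3 = (2s)^2 · (3s)^3 = 108s^5
108s^5 = 1.60×10⁻⁹³  ⇒  s^5 = 1.48×10⁻⁹⁵
s = (1.48×10⁻⁹⁵)^(1/5) = 1.08×10⁻¹⁹ mol L⁻¹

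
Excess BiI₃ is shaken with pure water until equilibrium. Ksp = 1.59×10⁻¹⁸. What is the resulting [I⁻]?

4.67×10⁻⁵ M

BiI₃(s) ⇌ Bi³⁺(aq) + 3 I⁻(aq)
With molar solubility s: [Bi³⁺] = s, [I⁻] = 3s.
Ksp = [Bi³⁺][I⁻]^3 = s · (3s)^3 = 27s^4 = 1.59×10⁻¹⁸
s = 1.56×10⁻⁵ mol/L
[I⁻] = 3s = 4.67×10⁻⁵ mol/L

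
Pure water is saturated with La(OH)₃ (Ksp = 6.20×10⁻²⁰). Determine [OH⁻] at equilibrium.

La(OH)₃(s) ⇌ La³⁺(aq) + 3 OH⁻(aq)
If s mol/L of La(OH)₃ dissolves, [La³⁺] = s and [OH⁻] = 3s.
Ksp = [La³⁺][OH⁻]^3 = s · (3s)^3 = 27s^4 = 6.20×10⁻²⁰
s = 6.92×10⁻⁶ mol L⁻¹
[OH⁻] = 3s = 2.08×10⁻⁵ mol L⁻¹

2.08×10⁻⁵ M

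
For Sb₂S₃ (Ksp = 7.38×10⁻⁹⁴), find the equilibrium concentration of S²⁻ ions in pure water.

Sb₂S₃(s) ⇌ 2 Sb³⁺(aq) + 3 S²⁻(aq)
Call the molar solubility s, so that [Sb³⁺] = 2s and [S²⁻] = 3s.
Ksp = [Sb³⁺]^2[S²⁻]^3 = (2s)^2 · (3s)^3 = 108s^5 = 7.38×10⁻⁹⁴
s = 9.27×10⁻²⁰ mol L⁻¹
[S²⁻] = 3s = 2.78×10⁻¹⁹ mol L⁻¹

2.78×10⁻¹⁹ M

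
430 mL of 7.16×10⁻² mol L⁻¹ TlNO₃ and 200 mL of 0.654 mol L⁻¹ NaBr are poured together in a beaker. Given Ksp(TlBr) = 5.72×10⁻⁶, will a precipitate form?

Yes

Total volume after mixing = 430 + 200 = 630 mL.
[Tl⁺] = (7.16×10⁻²)(430)/630 = 4.89×10⁻² mol L⁻¹
[Br⁻] = (0.654)(200)/630 = 0.208 mol L⁻¹
Q = [Tl⁺][Br⁻] = 1.01×10⁻²
Because Q > Ksp (1.01×10⁻² vs 5.72×10⁻⁶), a precipitate of TlBr forms.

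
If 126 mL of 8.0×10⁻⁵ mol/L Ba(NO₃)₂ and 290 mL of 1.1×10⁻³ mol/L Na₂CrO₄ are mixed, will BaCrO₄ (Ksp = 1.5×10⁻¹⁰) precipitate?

Yes

After mixing, V = 126 mL + 290 mL = 416 mL.
[Ba²⁺] = (8.0×10⁻⁵)(126)/416 = 2.4×10⁻⁵ mol/L
[CrO₄²⁻] = (1.1×10⁻³)(290)/416 = 7.7×10⁻⁴ mol/L
Q = [Ba²⁺][CrO₄²⁻] = 1.9×10⁻⁸
Q = 1.9×10⁻⁸ > Ksp = 1.5×10⁻¹⁰, so the solution is supersaturated and BaCrO₄ precipitates.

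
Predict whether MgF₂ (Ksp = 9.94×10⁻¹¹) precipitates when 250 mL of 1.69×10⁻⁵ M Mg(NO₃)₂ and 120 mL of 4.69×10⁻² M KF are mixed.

The combined volume is 370 mL.
[Mg²⁺] = (1.69×10⁻⁵)(250)/370 = 1.14×10⁻⁵ M
[F⁻] = (4.69×10⁻²)(120)/370 = 1.52×10⁻² M
Q = [Mg²⁺][F⁻]^2 = 2.64×10⁻⁹
Because Q > Ksp (2.64×10⁻⁹ vs 9.94×10⁻¹¹), a precipitate of MgF₂ forms.

Yes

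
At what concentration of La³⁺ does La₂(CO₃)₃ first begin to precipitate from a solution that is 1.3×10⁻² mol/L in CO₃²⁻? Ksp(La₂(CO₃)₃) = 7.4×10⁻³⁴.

The threshold for precipitation is Q = Ksp.
La₂(CO₃)₃(s) ⇌ 2 La³⁺(aq) + 3 CO₃²⁻(aq)
Ksp = [La³⁺]^2[CO₃²⁻]^3 = [La³⁺]^2(1.3×10⁻²)^3
[La³⁺]^2 = 7.4×10⁻³⁴ / (1.3×10⁻²)^3 = 3.4×10⁻²⁸
[La³⁺] = 1.8×10⁻¹⁴ mol/L

1.8×10⁻¹⁴ M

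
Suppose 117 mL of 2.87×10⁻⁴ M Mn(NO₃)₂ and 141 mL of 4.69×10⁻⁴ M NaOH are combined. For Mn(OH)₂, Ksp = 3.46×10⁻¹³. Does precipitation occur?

Yes

Total volume after mixing = 117 + 141 = 258 mL.
[Mn²⁺] = (2.87×10⁻⁴)(117)/258 = 1.30×10⁻⁴ M
[OH⁻] = (4.69×10⁻⁴)(141)/258 = 2.56×10⁻⁴ M
Q = [Mn²⁺][OH⁻]^2 = 8.55×10⁻¹²
Because Q > Ksp (8.55×10⁻¹² vs 3.46×10⁻¹³), a precipitate of Mn(OH)₂ forms.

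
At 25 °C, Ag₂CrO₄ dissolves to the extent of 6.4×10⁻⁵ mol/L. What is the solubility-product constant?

Ksp = 1.0×10⁻¹²

Ag₂CrO₄(s) ⇌ 2 Ag⁺(aq) + CrO₄²⁻(aq)
Let s be the molar solubility. Then [Ag⁺] = 2s and [CrO₄²⁻] = s.
Ksp = [Ag⁺]^2[CrO₄²⁻] = (2s)^2 · s = 4s^3
Ksp = 4 × (6.4×10⁻⁵)^3 = 1.0×10⁻¹²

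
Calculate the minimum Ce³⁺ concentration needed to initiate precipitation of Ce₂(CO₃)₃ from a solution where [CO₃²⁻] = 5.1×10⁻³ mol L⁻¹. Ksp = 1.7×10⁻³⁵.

Each salt precipitates once Q = Ksp for that salt.
Ce₂(CO₃)₃(s) ⇌ 2 Ce³⁺(aq) + 3 CO₃²⁻(aq)
Ksp = [Ce³⁺]^2[CO₃²⁻]^3 = [Ce³⁺]^2(5.1×10⁻³)^3
[Ce³⁺]^2 = 1.7×10⁻³⁵ / (5.1×10⁻³)^3 = 1.3×10⁻²⁸
[Ce³⁺] = 1.1×10⁻¹⁴ mol L⁻¹

1.1×10⁻¹⁴ M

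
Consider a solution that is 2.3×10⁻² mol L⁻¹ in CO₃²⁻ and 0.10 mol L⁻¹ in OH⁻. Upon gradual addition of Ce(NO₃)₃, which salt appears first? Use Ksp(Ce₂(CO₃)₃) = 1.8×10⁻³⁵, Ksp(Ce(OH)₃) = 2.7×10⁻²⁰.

Precipitation of each salt begins when its ion product equals Ksp.
For Ce₂(CO₃)₃: [Ce³⁺] = (Ksp/[CO₃²⁻]^3)^(1/2) = 1.2×10⁻¹⁵ mol L⁻¹
For Ce(OH)₃: [Ce³⁺] = (Ksp/[OH⁻]^3) = 2.7×10⁻¹⁷ mol L⁻¹
Ce(OH)₃ requires the lower [Ce³⁺], so it precipitates first.

Ce(OH)₃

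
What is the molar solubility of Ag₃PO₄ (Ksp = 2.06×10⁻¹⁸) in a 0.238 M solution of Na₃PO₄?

6.84×10⁻⁷ M

Ag₃PO₄(s) ⇌ 3 Ag⁺(aq) + PO₄³⁻(aq)
With PO₄³⁻ already at 0.238 M and s small, take [PO₄³⁻] ≈ 0.238 M and [Ag⁺] = 3s.
Ksp = [Ag⁺]^3[PO₄³⁻] = (3s)^3(0.238)
(3s)^3 = 2.06×10⁻¹⁸ / (0.238) = 8.66×10⁻¹⁸
s = 6.84×10⁻⁷ M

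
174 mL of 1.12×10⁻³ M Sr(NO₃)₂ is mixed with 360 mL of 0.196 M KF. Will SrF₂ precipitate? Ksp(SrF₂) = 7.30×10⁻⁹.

The combined volume is 534 mL.
[Sr²⁺] = (1.12×10⁻³)(174)/534 = 3.65×10⁻⁴ M
[F⁻] = (0.196)(360)/534 = 0.132 M
Q = [Sr²⁺][F⁻]^2 = 6.37×10⁻⁶
Because Q > Ksp (6.37×10⁻⁶ vs 7.30×10⁻⁹), a precipitate of SrF₂ forms.

Yes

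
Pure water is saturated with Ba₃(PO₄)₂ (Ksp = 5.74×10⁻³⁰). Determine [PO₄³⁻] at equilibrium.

Ba₃(PO₄)₂(s) ⇌ 3 Ba²⁺(aq) + 2 PO₄³⁻(aq)
If s mol/L of Ba₃(PO₄)₂ dissolves, [Ba²⁺] = 3s and [PO₄³⁻] = 2s.
Ksp = [Ba²⁺]^3[PO₄³⁻]^2 = (3s)^3 · (2s)^2 = 108s^5 = 5.74×10⁻³⁰
s = 5.56×10⁻⁷ mol/L
[PO₄³⁻] = 2s = 1.11×10⁻⁶ mol/L

1.11×10⁻⁶ M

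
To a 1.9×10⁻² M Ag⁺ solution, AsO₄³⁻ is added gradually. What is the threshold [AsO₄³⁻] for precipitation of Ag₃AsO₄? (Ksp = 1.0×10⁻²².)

The threshold for precipitation is Q = Ksp.
Ag₃AsO₄(s) ⇌ 3 Ag⁺(aq) + AsO₄³⁻(aq)
Ksp = [Ag⁺]^3[AsO₄³⁻] = [AsO₄³⁻](1.9×10⁻²)^3
[AsO₄³⁻] = 1.0×10⁻²² / (1.9×10⁻²)^3 = 1.5×10⁻¹⁷
[AsO₄³⁻] = 1.5×10⁻¹⁷ M

1.5×10⁻¹⁷ M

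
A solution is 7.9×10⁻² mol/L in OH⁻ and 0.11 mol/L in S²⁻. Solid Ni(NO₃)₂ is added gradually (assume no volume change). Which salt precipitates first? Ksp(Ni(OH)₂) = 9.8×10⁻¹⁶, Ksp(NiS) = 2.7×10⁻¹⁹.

NiS

The threshold for precipitation is Q = Ksp.
For Ni(OH)₂: [Ni²⁺] = (Ksp/[OH⁻]^2) = 1.6×10⁻¹³ mol/L
For NiS: [Ni²⁺] = (Ksp/[S²⁻]) = 2.5×10⁻¹⁸ mol/L
Since NiS needs less Ni²⁺ to reach saturation, it precipitates first.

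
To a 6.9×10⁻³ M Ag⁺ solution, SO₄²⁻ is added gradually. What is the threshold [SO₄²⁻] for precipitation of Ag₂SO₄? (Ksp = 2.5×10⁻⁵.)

Precipitation begins when Q = Ksp.
Ag₂SO₄(s) ⇌ 2 Ag⁺(aq) + SO₄²⁻(aq)
Ksp = [Ag⁺]^2[SO₄²⁻] = [SO₄²⁻](6.9×10⁻³)^2
[SO₄²⁻] = 2.5×10⁻⁵ / (6.9×10⁻³)^2 = 0.53
[SO₄²⁻] = 0.53 M

0.53 M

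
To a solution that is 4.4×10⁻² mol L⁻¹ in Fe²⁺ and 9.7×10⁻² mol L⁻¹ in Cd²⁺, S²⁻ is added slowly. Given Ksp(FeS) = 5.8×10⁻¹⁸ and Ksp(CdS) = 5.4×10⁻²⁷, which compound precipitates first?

CdS

A salt starts to precipitate once the ion product Q reaches its Ksp.
For FeS: [S²⁻] = (Ksp/[Fe²⁺]) = 1.3×10⁻¹⁶ mol L⁻¹
For CdS: [S²⁻] = (Ksp/[Cd²⁺]) = 5.6×10⁻²⁶ mol L⁻¹
The smaller threshold [S²⁻] is reached first, so CdS precipitates first.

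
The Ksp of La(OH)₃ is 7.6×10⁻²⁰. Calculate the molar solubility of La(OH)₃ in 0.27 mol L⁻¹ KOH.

La(OH)₃(s) ⇌ La³⁺(aq) + 3 OH⁻(aq)
OH⁻ is already present at 0.27 mol L⁻¹. If s mol/L of La(OH)₃ dissolves, [La³⁺] = s while [OH⁻] ≈ 0.27 mol L⁻¹.
Ksp = [La³⁺][OH⁻]^3 = s(0.27)^3
s = 7.6×10⁻²⁰ / (0.27)^3 = 3.9×10⁻¹⁸
s = 3.9×10⁻¹⁸ mol L⁻¹

3.9×10⁻¹⁸ M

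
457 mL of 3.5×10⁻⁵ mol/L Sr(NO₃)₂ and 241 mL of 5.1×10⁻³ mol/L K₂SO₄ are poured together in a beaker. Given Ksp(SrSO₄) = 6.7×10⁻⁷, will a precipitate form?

The combined volume is 698 mL.
[Sr²⁺] = (3.5×10⁻⁵)(457)/698 = 2.3×10⁻⁵ mol/L
[SO₄²⁻] = (5.1×10⁻³)(241)/698 = 1.8×10⁻³ mol/L
Q = [Sr²⁺][SO₄²⁻] = 4.0×10⁻⁸
Q = 4.0×10⁻⁸ < Ksp = 6.7×10⁻⁷, so the solution is unsaturated and no precipitate forms.

No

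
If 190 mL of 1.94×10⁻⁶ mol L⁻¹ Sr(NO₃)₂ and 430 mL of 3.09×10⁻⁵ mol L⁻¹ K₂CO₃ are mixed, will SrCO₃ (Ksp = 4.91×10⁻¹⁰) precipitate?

Total volume after mixing = 190 + 430 = 620 mL.
[Sr²⁺] = (1.94×10⁻⁶)(190)/620 = 5.95×10⁻⁷ mol L⁻¹
[CO₃²⁻] = (3.09×10⁻⁵)(430)/620 = 2.14×10⁻⁵ mol L⁻¹
Q = [Sr²⁺][CO₃²⁻] = 1.27×10⁻¹¹
Q = 1.27×10⁻¹¹ < Ksp = 4.91×10⁻¹⁰, so the solution is unsaturated and no precipitate forms.

No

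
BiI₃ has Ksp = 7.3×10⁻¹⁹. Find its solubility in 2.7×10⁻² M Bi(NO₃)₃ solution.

BiI₃(s) ⇌ Bi³⁺(aq) + 3 I⁻(aq)
Let s be the solubility of BiI₃ here. The common ion gives [Bi³⁺] ≈ 2.7×10⁻² M, and [I⁻] = 3s.
Ksp = [Bi³⁺][I⁻]^3 = (2.7×10⁻²)(3s)^3
(3s)^3 = 7.3×10⁻¹⁹ / (2.7×10⁻²) = 2.7×10⁻¹⁷
s = 1.0×10⁻⁶ M

1.0×10⁻⁶ M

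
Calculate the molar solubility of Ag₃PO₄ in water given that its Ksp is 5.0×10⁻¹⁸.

Ag₃PO₄(s) ⇌ 3 Ag⁺(aq) + PO₄³⁻(aq)
For each mole of Ag₃PO₄ that dissolves per liter, [Ag⁺] = 3s and [PO₄³⁻] = s; let s denote this solubility.
Ksp = [Ag⁺]^3[PO₄³⁻] = (3s)^3 · s = 27s^4
27s^4 = 5.0×10⁻¹⁸  ⇒  s^4 = 1.9×10⁻¹⁹
s = (1.9×10⁻¹⁹)^(1/4) = 2.1×10⁻⁵ M

2.1×10⁻⁵ M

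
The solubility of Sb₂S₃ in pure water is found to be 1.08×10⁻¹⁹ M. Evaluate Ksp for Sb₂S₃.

Sb₂S₃(s) ⇌ 2 Sb³⁺(aq) + 3 S²⁻(aq)
If s mol/L of Sb₂S₃ dissolves, [Sb³⁺] = 2s and [S²⁻] = 3s.
Ksp = [Sb³⁺]^2[S²⁻]^3 = (2s)^2 · (3s)^3 = 108s^5
Ksp = 108 × (1.08×10⁻¹⁹)^5 = 1.59×10⁻⁹³

Ksp = 1.59×10⁻⁹³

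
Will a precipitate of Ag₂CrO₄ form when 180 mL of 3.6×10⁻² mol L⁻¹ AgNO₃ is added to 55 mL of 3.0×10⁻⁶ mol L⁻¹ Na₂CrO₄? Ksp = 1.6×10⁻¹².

The combined volume is 235 mL.
[Ag⁺] = (3.6×10⁻²)(180)/235 = 2.8×10⁻² mol L⁻¹
[CrO₄²⁻] = (3.0×10⁻⁶)(55)/235 = 7.0×10⁻⁷ mol L⁻¹
Q = [Ag⁺]^2[CrO₄²⁻] = 5.3×10⁻¹⁰
Q = 5.3×10⁻¹⁰ > Ksp = 1.6×10⁻¹², so the solution is supersaturated and Ag₂CrO₄ precipitates.

Yes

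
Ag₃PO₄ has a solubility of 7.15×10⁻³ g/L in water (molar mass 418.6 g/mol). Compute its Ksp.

Ksp = 2.30×10⁻¹⁸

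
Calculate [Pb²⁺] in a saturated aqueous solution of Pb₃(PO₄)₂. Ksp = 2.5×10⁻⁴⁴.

2.2×10⁻⁹ M

Pb₃(PO₄)₂(s) ⇌ 3 Pb²⁺(aq) + 2 PO₄³⁻(aq)
If s mol/L of Pb₃(PO₄)₂ dissolves, [Pb²⁺] = 3s and [PO₄³⁻] = 2s.
Ksp = [Pb²⁺]^3[PO₄³⁻]^2 = (3s)^3 · (2s)^2 = 108s^5 = 2.5×10⁻⁴⁴
s = 7.5×10⁻¹⁰ M
[Pb²⁺] = 3s = 2.2×10⁻⁹ M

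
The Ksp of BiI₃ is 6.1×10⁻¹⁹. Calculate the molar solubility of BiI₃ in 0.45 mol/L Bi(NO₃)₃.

3.7×10⁻⁷ M

BiI₃(s) ⇌ Bi³⁺(aq) + 3 I⁻(aq)
Let s be the solubility of BiI₃ here. The common ion gives [Bi³⁺] ≈ 0.45 mol/L, and [I⁻] = 3s.
Ksp = [Bi³⁺][I⁻]^3 = (0.45)(3s)^3
(3s)^3 = 6.1×10⁻¹⁹ / (0.45) = 1.4×10⁻¹⁸
s = 3.7×10⁻⁷ mol/L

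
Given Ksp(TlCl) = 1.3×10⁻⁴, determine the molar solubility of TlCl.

TlCl(s) ⇌ Tl⁺(aq) + Cl⁻(aq)
For each mole of TlCl that dissolves per liter, [Tl⁺] = s and [Cl⁻] = s; let s denote this solubility.
Ksp = [Tl⁺][Cl⁻] = s · s = s^2
s^2 = 1.3×10⁻⁴
s = (1.3×10⁻⁴)^(1/2) = 1.1×10⁻² mol/L

1.1×10⁻² M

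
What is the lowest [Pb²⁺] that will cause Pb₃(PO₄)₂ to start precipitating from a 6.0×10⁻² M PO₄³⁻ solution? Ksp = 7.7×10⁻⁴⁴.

Each salt precipitates once Q = Ksp for that salt.
Pb₃(PO₄)₂(s) ⇌ 3 Pb²⁺(aq) + 2 PO₄³⁻(aq)
Ksp = [Pb²⁺]^3[PO₄³⁻]^2 = [Pb²⁺]^3(6.0×10⁻²)^2
[Pb²⁺]^3 = 7.7×10⁻⁴⁴ / (6.0×10⁻²)^2 = 2.1×10⁻⁴¹
[Pb²⁺] = 2.8×10⁻¹⁴ M

2.8×10⁻¹⁴ M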